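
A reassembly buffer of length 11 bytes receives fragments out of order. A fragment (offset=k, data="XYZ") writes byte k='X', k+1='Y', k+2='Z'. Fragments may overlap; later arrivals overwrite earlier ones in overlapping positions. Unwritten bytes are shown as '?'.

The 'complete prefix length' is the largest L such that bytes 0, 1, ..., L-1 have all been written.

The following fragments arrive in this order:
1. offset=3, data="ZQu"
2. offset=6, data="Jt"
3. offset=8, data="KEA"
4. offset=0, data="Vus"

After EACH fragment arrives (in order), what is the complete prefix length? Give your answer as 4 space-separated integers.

Fragment 1: offset=3 data="ZQu" -> buffer=???ZQu????? -> prefix_len=0
Fragment 2: offset=6 data="Jt" -> buffer=???ZQuJt??? -> prefix_len=0
Fragment 3: offset=8 data="KEA" -> buffer=???ZQuJtKEA -> prefix_len=0
Fragment 4: offset=0 data="Vus" -> buffer=VusZQuJtKEA -> prefix_len=11

Answer: 0 0 0 11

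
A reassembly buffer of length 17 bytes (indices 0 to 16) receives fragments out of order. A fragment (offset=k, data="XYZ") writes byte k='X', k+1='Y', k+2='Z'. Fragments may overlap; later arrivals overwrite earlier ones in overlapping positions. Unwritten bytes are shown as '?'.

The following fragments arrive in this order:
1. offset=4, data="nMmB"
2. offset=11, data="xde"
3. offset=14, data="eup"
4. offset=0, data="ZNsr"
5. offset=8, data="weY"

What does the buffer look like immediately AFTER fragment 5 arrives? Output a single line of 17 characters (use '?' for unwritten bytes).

Fragment 1: offset=4 data="nMmB" -> buffer=????nMmB?????????
Fragment 2: offset=11 data="xde" -> buffer=????nMmB???xde???
Fragment 3: offset=14 data="eup" -> buffer=????nMmB???xdeeup
Fragment 4: offset=0 data="ZNsr" -> buffer=ZNsrnMmB???xdeeup
Fragment 5: offset=8 data="weY" -> buffer=ZNsrnMmBweYxdeeup

Answer: ZNsrnMmBweYxdeeup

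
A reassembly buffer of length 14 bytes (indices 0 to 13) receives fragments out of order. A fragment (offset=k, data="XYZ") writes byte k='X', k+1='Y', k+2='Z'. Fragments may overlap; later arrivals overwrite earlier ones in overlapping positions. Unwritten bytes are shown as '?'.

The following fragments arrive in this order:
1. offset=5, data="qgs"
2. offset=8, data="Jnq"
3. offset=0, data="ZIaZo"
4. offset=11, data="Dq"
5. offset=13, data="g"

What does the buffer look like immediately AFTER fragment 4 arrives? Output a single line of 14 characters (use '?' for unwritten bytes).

Answer: ZIaZoqgsJnqDq?

Derivation:
Fragment 1: offset=5 data="qgs" -> buffer=?????qgs??????
Fragment 2: offset=8 data="Jnq" -> buffer=?????qgsJnq???
Fragment 3: offset=0 data="ZIaZo" -> buffer=ZIaZoqgsJnq???
Fragment 4: offset=11 data="Dq" -> buffer=ZIaZoqgsJnqDq?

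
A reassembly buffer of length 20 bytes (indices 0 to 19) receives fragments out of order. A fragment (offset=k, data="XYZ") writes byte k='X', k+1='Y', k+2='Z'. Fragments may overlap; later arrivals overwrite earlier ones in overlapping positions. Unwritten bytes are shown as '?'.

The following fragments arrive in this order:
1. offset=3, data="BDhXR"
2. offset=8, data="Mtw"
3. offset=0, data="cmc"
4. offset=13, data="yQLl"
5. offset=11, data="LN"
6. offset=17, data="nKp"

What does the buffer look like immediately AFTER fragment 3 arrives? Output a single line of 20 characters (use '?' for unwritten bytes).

Fragment 1: offset=3 data="BDhXR" -> buffer=???BDhXR????????????
Fragment 2: offset=8 data="Mtw" -> buffer=???BDhXRMtw?????????
Fragment 3: offset=0 data="cmc" -> buffer=cmcBDhXRMtw?????????

Answer: cmcBDhXRMtw?????????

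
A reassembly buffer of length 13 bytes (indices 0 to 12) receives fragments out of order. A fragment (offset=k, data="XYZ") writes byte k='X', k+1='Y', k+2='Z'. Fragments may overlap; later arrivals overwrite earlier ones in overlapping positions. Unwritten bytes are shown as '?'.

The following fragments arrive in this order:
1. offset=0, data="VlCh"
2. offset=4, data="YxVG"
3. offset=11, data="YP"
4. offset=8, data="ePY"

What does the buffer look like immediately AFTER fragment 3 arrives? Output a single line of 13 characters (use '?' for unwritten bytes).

Answer: VlChYxVG???YP

Derivation:
Fragment 1: offset=0 data="VlCh" -> buffer=VlCh?????????
Fragment 2: offset=4 data="YxVG" -> buffer=VlChYxVG?????
Fragment 3: offset=11 data="YP" -> buffer=VlChYxVG???YP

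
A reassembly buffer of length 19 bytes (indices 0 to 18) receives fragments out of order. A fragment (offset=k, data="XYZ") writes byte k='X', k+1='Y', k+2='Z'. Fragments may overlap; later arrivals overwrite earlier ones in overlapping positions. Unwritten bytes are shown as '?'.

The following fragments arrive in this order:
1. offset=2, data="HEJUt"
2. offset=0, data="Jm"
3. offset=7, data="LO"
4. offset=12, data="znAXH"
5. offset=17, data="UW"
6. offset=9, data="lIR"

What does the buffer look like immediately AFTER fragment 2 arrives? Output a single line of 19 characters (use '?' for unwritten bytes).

Fragment 1: offset=2 data="HEJUt" -> buffer=??HEJUt????????????
Fragment 2: offset=0 data="Jm" -> buffer=JmHEJUt????????????

Answer: JmHEJUt????????????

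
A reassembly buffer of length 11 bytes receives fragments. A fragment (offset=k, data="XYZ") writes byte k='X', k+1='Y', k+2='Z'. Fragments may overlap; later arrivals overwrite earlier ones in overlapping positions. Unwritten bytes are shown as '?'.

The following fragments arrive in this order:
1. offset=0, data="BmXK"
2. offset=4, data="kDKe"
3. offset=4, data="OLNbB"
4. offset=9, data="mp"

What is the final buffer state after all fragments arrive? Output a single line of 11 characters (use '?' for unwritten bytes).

Answer: BmXKOLNbBmp

Derivation:
Fragment 1: offset=0 data="BmXK" -> buffer=BmXK???????
Fragment 2: offset=4 data="kDKe" -> buffer=BmXKkDKe???
Fragment 3: offset=4 data="OLNbB" -> buffer=BmXKOLNbB??
Fragment 4: offset=9 data="mp" -> buffer=BmXKOLNbBmp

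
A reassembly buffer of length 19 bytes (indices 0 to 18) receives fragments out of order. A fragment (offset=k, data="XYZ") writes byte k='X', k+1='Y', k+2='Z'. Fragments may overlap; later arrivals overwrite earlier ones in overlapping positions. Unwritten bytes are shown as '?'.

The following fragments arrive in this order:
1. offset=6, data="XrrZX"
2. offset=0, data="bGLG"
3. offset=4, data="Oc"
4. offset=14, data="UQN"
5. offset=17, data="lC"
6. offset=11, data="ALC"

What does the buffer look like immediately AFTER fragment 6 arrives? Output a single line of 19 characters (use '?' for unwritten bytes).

Fragment 1: offset=6 data="XrrZX" -> buffer=??????XrrZX????????
Fragment 2: offset=0 data="bGLG" -> buffer=bGLG??XrrZX????????
Fragment 3: offset=4 data="Oc" -> buffer=bGLGOcXrrZX????????
Fragment 4: offset=14 data="UQN" -> buffer=bGLGOcXrrZX???UQN??
Fragment 5: offset=17 data="lC" -> buffer=bGLGOcXrrZX???UQNlC
Fragment 6: offset=11 data="ALC" -> buffer=bGLGOcXrrZXALCUQNlC

Answer: bGLGOcXrrZXALCUQNlC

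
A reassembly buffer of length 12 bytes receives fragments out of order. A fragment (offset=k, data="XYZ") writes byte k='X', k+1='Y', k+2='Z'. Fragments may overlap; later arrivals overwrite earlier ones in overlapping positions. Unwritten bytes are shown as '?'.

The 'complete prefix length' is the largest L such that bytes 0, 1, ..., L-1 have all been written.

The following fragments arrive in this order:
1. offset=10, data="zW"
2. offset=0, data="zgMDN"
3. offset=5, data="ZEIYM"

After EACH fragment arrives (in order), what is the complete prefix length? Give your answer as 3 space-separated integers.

Fragment 1: offset=10 data="zW" -> buffer=??????????zW -> prefix_len=0
Fragment 2: offset=0 data="zgMDN" -> buffer=zgMDN?????zW -> prefix_len=5
Fragment 3: offset=5 data="ZEIYM" -> buffer=zgMDNZEIYMzW -> prefix_len=12

Answer: 0 5 12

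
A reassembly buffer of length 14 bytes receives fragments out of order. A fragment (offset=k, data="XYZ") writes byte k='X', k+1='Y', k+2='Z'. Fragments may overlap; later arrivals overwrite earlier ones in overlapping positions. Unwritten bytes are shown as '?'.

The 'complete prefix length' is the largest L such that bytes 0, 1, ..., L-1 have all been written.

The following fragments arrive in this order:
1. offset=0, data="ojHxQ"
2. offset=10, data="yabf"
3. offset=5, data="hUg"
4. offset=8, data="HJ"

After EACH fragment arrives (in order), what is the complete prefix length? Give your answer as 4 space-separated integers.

Answer: 5 5 8 14

Derivation:
Fragment 1: offset=0 data="ojHxQ" -> buffer=ojHxQ????????? -> prefix_len=5
Fragment 2: offset=10 data="yabf" -> buffer=ojHxQ?????yabf -> prefix_len=5
Fragment 3: offset=5 data="hUg" -> buffer=ojHxQhUg??yabf -> prefix_len=8
Fragment 4: offset=8 data="HJ" -> buffer=ojHxQhUgHJyabf -> prefix_len=14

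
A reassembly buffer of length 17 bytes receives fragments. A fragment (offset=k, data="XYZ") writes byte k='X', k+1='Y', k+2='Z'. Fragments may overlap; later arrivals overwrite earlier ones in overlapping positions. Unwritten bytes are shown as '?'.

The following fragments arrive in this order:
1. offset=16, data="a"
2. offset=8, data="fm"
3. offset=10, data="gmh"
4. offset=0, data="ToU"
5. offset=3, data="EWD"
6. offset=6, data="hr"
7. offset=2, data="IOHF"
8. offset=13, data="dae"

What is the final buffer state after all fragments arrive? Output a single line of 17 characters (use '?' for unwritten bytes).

Fragment 1: offset=16 data="a" -> buffer=????????????????a
Fragment 2: offset=8 data="fm" -> buffer=????????fm??????a
Fragment 3: offset=10 data="gmh" -> buffer=????????fmgmh???a
Fragment 4: offset=0 data="ToU" -> buffer=ToU?????fmgmh???a
Fragment 5: offset=3 data="EWD" -> buffer=ToUEWD??fmgmh???a
Fragment 6: offset=6 data="hr" -> buffer=ToUEWDhrfmgmh???a
Fragment 7: offset=2 data="IOHF" -> buffer=ToIOHFhrfmgmh???a
Fragment 8: offset=13 data="dae" -> buffer=ToIOHFhrfmgmhdaea

Answer: ToIOHFhrfmgmhdaea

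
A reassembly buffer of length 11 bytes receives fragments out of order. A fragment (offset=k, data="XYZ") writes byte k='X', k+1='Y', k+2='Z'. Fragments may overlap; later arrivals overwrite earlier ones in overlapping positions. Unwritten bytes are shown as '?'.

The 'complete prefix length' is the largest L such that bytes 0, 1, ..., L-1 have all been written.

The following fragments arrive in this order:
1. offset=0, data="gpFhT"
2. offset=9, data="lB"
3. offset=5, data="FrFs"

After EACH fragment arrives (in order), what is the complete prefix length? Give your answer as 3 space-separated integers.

Answer: 5 5 11

Derivation:
Fragment 1: offset=0 data="gpFhT" -> buffer=gpFhT?????? -> prefix_len=5
Fragment 2: offset=9 data="lB" -> buffer=gpFhT????lB -> prefix_len=5
Fragment 3: offset=5 data="FrFs" -> buffer=gpFhTFrFslB -> prefix_len=11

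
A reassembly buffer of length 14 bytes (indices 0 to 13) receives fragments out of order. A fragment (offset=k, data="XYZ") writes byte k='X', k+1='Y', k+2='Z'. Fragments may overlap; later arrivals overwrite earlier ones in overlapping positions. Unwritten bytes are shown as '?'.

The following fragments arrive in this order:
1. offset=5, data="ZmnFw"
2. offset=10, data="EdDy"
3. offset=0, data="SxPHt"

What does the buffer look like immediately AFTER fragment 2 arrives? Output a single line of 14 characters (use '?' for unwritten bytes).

Fragment 1: offset=5 data="ZmnFw" -> buffer=?????ZmnFw????
Fragment 2: offset=10 data="EdDy" -> buffer=?????ZmnFwEdDy

Answer: ?????ZmnFwEdDy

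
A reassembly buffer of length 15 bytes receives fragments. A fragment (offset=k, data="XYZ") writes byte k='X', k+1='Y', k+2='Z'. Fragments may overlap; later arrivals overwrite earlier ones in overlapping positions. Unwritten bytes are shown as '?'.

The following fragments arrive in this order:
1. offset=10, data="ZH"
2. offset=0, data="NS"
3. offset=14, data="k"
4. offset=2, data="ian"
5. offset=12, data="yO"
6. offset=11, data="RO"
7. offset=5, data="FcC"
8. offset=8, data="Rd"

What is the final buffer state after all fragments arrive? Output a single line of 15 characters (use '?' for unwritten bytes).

Fragment 1: offset=10 data="ZH" -> buffer=??????????ZH???
Fragment 2: offset=0 data="NS" -> buffer=NS????????ZH???
Fragment 3: offset=14 data="k" -> buffer=NS????????ZH??k
Fragment 4: offset=2 data="ian" -> buffer=NSian?????ZH??k
Fragment 5: offset=12 data="yO" -> buffer=NSian?????ZHyOk
Fragment 6: offset=11 data="RO" -> buffer=NSian?????ZROOk
Fragment 7: offset=5 data="FcC" -> buffer=NSianFcC??ZROOk
Fragment 8: offset=8 data="Rd" -> buffer=NSianFcCRdZROOk

Answer: NSianFcCRdZROOk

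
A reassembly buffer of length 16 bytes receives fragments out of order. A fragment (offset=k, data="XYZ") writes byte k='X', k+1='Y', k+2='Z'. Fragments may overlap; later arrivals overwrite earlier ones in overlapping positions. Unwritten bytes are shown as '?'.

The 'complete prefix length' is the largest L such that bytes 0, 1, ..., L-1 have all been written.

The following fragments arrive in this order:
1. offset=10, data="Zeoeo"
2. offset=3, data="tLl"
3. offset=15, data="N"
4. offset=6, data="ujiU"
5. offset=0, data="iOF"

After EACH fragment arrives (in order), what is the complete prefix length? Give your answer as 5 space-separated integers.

Answer: 0 0 0 0 16

Derivation:
Fragment 1: offset=10 data="Zeoeo" -> buffer=??????????Zeoeo? -> prefix_len=0
Fragment 2: offset=3 data="tLl" -> buffer=???tLl????Zeoeo? -> prefix_len=0
Fragment 3: offset=15 data="N" -> buffer=???tLl????ZeoeoN -> prefix_len=0
Fragment 4: offset=6 data="ujiU" -> buffer=???tLlujiUZeoeoN -> prefix_len=0
Fragment 5: offset=0 data="iOF" -> buffer=iOFtLlujiUZeoeoN -> prefix_len=16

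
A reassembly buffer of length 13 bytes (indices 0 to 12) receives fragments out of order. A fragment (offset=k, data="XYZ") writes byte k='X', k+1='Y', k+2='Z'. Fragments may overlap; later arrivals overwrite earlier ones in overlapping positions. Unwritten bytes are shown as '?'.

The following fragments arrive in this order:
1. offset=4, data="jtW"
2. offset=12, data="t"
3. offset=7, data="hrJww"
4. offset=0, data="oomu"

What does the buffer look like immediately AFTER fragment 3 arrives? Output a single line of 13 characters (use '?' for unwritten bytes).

Fragment 1: offset=4 data="jtW" -> buffer=????jtW??????
Fragment 2: offset=12 data="t" -> buffer=????jtW?????t
Fragment 3: offset=7 data="hrJww" -> buffer=????jtWhrJwwt

Answer: ????jtWhrJwwt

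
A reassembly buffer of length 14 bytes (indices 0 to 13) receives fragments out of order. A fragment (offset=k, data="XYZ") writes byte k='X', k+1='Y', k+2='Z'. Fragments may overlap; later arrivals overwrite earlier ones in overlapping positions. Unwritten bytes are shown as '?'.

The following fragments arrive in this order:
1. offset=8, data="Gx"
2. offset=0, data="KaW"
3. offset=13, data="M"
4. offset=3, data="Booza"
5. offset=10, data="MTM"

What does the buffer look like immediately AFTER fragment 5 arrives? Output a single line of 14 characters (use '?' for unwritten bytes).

Fragment 1: offset=8 data="Gx" -> buffer=????????Gx????
Fragment 2: offset=0 data="KaW" -> buffer=KaW?????Gx????
Fragment 3: offset=13 data="M" -> buffer=KaW?????Gx???M
Fragment 4: offset=3 data="Booza" -> buffer=KaWBoozaGx???M
Fragment 5: offset=10 data="MTM" -> buffer=KaWBoozaGxMTMM

Answer: KaWBoozaGxMTMM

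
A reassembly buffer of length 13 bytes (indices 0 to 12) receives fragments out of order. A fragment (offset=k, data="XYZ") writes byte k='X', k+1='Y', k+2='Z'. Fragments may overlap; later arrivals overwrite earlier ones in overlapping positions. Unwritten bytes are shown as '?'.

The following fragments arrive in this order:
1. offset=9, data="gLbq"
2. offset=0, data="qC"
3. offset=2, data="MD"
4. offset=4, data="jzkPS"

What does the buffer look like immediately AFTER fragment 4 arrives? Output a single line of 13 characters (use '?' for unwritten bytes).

Answer: qCMDjzkPSgLbq

Derivation:
Fragment 1: offset=9 data="gLbq" -> buffer=?????????gLbq
Fragment 2: offset=0 data="qC" -> buffer=qC???????gLbq
Fragment 3: offset=2 data="MD" -> buffer=qCMD?????gLbq
Fragment 4: offset=4 data="jzkPS" -> buffer=qCMDjzkPSgLbq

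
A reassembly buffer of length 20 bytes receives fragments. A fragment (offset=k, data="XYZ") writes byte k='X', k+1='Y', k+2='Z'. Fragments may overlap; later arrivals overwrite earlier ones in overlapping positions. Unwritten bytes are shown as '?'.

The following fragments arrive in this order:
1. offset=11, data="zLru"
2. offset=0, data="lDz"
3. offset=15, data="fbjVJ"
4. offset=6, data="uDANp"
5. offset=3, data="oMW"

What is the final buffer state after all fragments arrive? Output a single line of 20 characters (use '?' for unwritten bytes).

Fragment 1: offset=11 data="zLru" -> buffer=???????????zLru?????
Fragment 2: offset=0 data="lDz" -> buffer=lDz????????zLru?????
Fragment 3: offset=15 data="fbjVJ" -> buffer=lDz????????zLrufbjVJ
Fragment 4: offset=6 data="uDANp" -> buffer=lDz???uDANpzLrufbjVJ
Fragment 5: offset=3 data="oMW" -> buffer=lDzoMWuDANpzLrufbjVJ

Answer: lDzoMWuDANpzLrufbjVJ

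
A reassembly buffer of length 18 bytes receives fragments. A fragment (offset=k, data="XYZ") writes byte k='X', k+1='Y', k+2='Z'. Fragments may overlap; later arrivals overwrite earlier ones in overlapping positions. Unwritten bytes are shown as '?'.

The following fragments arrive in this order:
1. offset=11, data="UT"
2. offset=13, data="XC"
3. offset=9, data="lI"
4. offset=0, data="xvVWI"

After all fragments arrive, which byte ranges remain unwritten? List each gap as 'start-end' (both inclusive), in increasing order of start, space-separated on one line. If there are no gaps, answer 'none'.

Answer: 5-8 15-17

Derivation:
Fragment 1: offset=11 len=2
Fragment 2: offset=13 len=2
Fragment 3: offset=9 len=2
Fragment 4: offset=0 len=5
Gaps: 5-8 15-17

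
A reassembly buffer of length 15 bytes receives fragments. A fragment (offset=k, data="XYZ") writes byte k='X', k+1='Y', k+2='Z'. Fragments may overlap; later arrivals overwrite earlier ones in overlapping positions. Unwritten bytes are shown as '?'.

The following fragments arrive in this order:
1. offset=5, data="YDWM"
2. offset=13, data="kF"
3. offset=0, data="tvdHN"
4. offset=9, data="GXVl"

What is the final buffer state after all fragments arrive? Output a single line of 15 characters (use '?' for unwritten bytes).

Answer: tvdHNYDWMGXVlkF

Derivation:
Fragment 1: offset=5 data="YDWM" -> buffer=?????YDWM??????
Fragment 2: offset=13 data="kF" -> buffer=?????YDWM????kF
Fragment 3: offset=0 data="tvdHN" -> buffer=tvdHNYDWM????kF
Fragment 4: offset=9 data="GXVl" -> buffer=tvdHNYDWMGXVlkF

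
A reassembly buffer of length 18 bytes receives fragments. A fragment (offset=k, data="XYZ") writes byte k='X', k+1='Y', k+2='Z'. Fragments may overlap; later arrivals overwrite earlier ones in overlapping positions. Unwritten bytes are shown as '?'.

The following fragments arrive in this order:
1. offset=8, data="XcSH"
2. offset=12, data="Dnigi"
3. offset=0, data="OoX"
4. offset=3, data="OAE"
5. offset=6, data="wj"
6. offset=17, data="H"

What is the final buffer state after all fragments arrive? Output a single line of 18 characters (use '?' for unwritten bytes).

Fragment 1: offset=8 data="XcSH" -> buffer=????????XcSH??????
Fragment 2: offset=12 data="Dnigi" -> buffer=????????XcSHDnigi?
Fragment 3: offset=0 data="OoX" -> buffer=OoX?????XcSHDnigi?
Fragment 4: offset=3 data="OAE" -> buffer=OoXOAE??XcSHDnigi?
Fragment 5: offset=6 data="wj" -> buffer=OoXOAEwjXcSHDnigi?
Fragment 6: offset=17 data="H" -> buffer=OoXOAEwjXcSHDnigiH

Answer: OoXOAEwjXcSHDnigiH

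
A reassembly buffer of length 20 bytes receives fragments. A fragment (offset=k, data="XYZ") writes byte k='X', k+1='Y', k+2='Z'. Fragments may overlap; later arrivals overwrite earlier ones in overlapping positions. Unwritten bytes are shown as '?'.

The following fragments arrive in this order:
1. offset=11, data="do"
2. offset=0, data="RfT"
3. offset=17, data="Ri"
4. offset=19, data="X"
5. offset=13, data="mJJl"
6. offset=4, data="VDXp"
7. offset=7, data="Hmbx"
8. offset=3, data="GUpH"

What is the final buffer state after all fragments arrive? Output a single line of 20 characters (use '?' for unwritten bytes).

Answer: RfTGUpHHmbxdomJJlRiX

Derivation:
Fragment 1: offset=11 data="do" -> buffer=???????????do???????
Fragment 2: offset=0 data="RfT" -> buffer=RfT????????do???????
Fragment 3: offset=17 data="Ri" -> buffer=RfT????????do????Ri?
Fragment 4: offset=19 data="X" -> buffer=RfT????????do????RiX
Fragment 5: offset=13 data="mJJl" -> buffer=RfT????????domJJlRiX
Fragment 6: offset=4 data="VDXp" -> buffer=RfT?VDXp???domJJlRiX
Fragment 7: offset=7 data="Hmbx" -> buffer=RfT?VDXHmbxdomJJlRiX
Fragment 8: offset=3 data="GUpH" -> buffer=RfTGUpHHmbxdomJJlRiX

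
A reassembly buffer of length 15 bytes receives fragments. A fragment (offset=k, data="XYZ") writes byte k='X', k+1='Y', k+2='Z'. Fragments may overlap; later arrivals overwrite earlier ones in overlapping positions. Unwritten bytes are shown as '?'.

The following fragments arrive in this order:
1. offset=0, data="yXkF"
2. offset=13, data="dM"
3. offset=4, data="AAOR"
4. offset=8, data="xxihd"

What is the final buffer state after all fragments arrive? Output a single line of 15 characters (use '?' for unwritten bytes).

Answer: yXkFAAORxxihddM

Derivation:
Fragment 1: offset=0 data="yXkF" -> buffer=yXkF???????????
Fragment 2: offset=13 data="dM" -> buffer=yXkF?????????dM
Fragment 3: offset=4 data="AAOR" -> buffer=yXkFAAOR?????dM
Fragment 4: offset=8 data="xxihd" -> buffer=yXkFAAORxxihddM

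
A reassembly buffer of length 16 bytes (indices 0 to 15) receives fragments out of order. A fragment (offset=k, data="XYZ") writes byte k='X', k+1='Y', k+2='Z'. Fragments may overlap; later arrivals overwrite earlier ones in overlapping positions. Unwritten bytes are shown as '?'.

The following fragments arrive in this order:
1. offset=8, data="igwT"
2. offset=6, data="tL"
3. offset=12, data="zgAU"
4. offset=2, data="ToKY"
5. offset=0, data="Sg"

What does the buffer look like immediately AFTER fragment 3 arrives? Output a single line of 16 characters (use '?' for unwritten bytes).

Fragment 1: offset=8 data="igwT" -> buffer=????????igwT????
Fragment 2: offset=6 data="tL" -> buffer=??????tLigwT????
Fragment 3: offset=12 data="zgAU" -> buffer=??????tLigwTzgAU

Answer: ??????tLigwTzgAU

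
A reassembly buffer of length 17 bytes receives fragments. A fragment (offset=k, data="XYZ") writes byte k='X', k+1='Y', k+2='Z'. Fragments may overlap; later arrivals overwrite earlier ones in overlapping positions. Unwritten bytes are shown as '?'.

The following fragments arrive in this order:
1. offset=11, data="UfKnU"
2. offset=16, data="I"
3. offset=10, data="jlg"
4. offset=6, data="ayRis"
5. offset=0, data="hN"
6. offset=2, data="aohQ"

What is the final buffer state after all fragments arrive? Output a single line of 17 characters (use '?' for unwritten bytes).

Fragment 1: offset=11 data="UfKnU" -> buffer=???????????UfKnU?
Fragment 2: offset=16 data="I" -> buffer=???????????UfKnUI
Fragment 3: offset=10 data="jlg" -> buffer=??????????jlgKnUI
Fragment 4: offset=6 data="ayRis" -> buffer=??????ayRislgKnUI
Fragment 5: offset=0 data="hN" -> buffer=hN????ayRislgKnUI
Fragment 6: offset=2 data="aohQ" -> buffer=hNaohQayRislgKnUI

Answer: hNaohQayRislgKnUI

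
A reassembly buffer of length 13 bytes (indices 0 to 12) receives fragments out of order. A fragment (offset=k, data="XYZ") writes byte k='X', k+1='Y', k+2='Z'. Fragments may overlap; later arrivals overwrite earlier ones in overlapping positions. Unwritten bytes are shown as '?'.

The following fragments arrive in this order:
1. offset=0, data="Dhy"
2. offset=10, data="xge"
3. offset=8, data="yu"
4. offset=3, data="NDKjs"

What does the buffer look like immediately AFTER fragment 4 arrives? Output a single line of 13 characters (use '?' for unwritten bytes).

Fragment 1: offset=0 data="Dhy" -> buffer=Dhy??????????
Fragment 2: offset=10 data="xge" -> buffer=Dhy???????xge
Fragment 3: offset=8 data="yu" -> buffer=Dhy?????yuxge
Fragment 4: offset=3 data="NDKjs" -> buffer=DhyNDKjsyuxge

Answer: DhyNDKjsyuxge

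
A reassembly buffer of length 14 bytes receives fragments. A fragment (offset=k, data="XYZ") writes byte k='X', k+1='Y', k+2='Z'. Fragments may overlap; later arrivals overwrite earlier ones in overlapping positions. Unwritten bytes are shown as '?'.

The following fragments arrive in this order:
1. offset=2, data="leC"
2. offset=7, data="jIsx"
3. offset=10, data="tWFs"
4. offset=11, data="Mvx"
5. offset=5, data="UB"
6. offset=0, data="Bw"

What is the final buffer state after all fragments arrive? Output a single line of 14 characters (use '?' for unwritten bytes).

Fragment 1: offset=2 data="leC" -> buffer=??leC?????????
Fragment 2: offset=7 data="jIsx" -> buffer=??leC??jIsx???
Fragment 3: offset=10 data="tWFs" -> buffer=??leC??jIstWFs
Fragment 4: offset=11 data="Mvx" -> buffer=??leC??jIstMvx
Fragment 5: offset=5 data="UB" -> buffer=??leCUBjIstMvx
Fragment 6: offset=0 data="Bw" -> buffer=BwleCUBjIstMvx

Answer: BwleCUBjIstMvx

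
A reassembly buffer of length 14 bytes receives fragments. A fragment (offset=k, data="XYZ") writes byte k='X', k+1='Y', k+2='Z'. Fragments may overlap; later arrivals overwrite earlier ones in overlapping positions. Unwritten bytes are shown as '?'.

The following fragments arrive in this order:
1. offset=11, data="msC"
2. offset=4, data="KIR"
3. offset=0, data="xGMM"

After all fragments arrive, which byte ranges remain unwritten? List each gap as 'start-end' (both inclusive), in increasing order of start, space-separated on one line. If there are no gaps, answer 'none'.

Answer: 7-10

Derivation:
Fragment 1: offset=11 len=3
Fragment 2: offset=4 len=3
Fragment 3: offset=0 len=4
Gaps: 7-10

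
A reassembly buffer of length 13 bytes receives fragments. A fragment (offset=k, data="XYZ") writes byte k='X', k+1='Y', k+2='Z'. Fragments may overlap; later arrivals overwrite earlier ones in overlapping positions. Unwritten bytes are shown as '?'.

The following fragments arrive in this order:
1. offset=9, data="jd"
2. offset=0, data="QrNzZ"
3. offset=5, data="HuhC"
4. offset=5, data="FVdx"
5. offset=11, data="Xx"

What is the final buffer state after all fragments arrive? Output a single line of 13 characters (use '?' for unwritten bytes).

Answer: QrNzZFVdxjdXx

Derivation:
Fragment 1: offset=9 data="jd" -> buffer=?????????jd??
Fragment 2: offset=0 data="QrNzZ" -> buffer=QrNzZ????jd??
Fragment 3: offset=5 data="HuhC" -> buffer=QrNzZHuhCjd??
Fragment 4: offset=5 data="FVdx" -> buffer=QrNzZFVdxjd??
Fragment 5: offset=11 data="Xx" -> buffer=QrNzZFVdxjdXx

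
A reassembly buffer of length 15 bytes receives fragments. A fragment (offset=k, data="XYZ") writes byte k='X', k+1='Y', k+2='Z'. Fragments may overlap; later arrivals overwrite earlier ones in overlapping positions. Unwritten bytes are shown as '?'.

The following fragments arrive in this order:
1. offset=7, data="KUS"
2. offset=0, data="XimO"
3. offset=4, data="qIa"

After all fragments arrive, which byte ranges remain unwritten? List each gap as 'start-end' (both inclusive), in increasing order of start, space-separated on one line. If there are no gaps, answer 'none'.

Answer: 10-14

Derivation:
Fragment 1: offset=7 len=3
Fragment 2: offset=0 len=4
Fragment 3: offset=4 len=3
Gaps: 10-14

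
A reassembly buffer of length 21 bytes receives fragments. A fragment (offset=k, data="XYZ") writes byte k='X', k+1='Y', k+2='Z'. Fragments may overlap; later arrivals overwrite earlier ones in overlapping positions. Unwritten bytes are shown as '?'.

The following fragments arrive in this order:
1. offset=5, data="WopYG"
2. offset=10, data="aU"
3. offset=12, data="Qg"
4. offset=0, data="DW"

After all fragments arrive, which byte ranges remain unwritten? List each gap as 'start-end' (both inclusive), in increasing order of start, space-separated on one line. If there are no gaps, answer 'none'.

Fragment 1: offset=5 len=5
Fragment 2: offset=10 len=2
Fragment 3: offset=12 len=2
Fragment 4: offset=0 len=2
Gaps: 2-4 14-20

Answer: 2-4 14-20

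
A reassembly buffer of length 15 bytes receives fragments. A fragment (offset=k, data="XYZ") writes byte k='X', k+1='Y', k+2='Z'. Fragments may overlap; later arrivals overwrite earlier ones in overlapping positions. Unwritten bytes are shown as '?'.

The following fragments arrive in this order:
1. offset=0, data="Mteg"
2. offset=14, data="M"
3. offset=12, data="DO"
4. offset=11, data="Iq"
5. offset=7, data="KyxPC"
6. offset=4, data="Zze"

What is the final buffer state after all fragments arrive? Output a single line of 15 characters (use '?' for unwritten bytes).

Fragment 1: offset=0 data="Mteg" -> buffer=Mteg???????????
Fragment 2: offset=14 data="M" -> buffer=Mteg??????????M
Fragment 3: offset=12 data="DO" -> buffer=Mteg????????DOM
Fragment 4: offset=11 data="Iq" -> buffer=Mteg???????IqOM
Fragment 5: offset=7 data="KyxPC" -> buffer=Mteg???KyxPCqOM
Fragment 6: offset=4 data="Zze" -> buffer=MtegZzeKyxPCqOM

Answer: MtegZzeKyxPCqOM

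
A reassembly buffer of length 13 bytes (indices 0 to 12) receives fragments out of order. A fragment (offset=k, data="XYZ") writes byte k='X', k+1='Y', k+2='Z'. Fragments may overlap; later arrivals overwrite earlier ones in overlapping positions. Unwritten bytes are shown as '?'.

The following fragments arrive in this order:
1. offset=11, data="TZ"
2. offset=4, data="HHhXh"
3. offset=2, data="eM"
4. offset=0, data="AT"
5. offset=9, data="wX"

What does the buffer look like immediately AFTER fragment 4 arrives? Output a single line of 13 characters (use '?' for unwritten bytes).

Fragment 1: offset=11 data="TZ" -> buffer=???????????TZ
Fragment 2: offset=4 data="HHhXh" -> buffer=????HHhXh??TZ
Fragment 3: offset=2 data="eM" -> buffer=??eMHHhXh??TZ
Fragment 4: offset=0 data="AT" -> buffer=ATeMHHhXh??TZ

Answer: ATeMHHhXh??TZ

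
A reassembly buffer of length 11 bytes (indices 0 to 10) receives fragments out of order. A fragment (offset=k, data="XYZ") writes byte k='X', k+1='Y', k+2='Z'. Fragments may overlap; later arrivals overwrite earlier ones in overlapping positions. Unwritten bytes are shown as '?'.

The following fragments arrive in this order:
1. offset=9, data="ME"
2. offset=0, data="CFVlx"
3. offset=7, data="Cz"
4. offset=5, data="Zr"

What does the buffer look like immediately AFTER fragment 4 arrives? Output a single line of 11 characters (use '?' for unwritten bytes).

Answer: CFVlxZrCzME

Derivation:
Fragment 1: offset=9 data="ME" -> buffer=?????????ME
Fragment 2: offset=0 data="CFVlx" -> buffer=CFVlx????ME
Fragment 3: offset=7 data="Cz" -> buffer=CFVlx??CzME
Fragment 4: offset=5 data="Zr" -> buffer=CFVlxZrCzME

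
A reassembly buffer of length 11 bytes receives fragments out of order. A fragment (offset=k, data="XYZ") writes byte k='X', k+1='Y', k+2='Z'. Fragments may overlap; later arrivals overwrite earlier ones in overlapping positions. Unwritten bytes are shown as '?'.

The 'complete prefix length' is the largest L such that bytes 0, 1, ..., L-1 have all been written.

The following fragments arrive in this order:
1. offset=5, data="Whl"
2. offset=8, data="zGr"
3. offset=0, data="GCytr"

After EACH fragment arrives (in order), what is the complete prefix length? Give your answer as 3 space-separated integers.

Answer: 0 0 11

Derivation:
Fragment 1: offset=5 data="Whl" -> buffer=?????Whl??? -> prefix_len=0
Fragment 2: offset=8 data="zGr" -> buffer=?????WhlzGr -> prefix_len=0
Fragment 3: offset=0 data="GCytr" -> buffer=GCytrWhlzGr -> prefix_len=11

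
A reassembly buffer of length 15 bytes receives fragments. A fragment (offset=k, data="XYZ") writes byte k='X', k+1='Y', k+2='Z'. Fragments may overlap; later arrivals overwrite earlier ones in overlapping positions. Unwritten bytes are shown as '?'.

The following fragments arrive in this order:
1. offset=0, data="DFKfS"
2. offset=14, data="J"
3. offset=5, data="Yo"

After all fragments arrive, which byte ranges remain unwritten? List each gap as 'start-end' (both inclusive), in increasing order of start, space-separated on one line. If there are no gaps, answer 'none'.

Fragment 1: offset=0 len=5
Fragment 2: offset=14 len=1
Fragment 3: offset=5 len=2
Gaps: 7-13

Answer: 7-13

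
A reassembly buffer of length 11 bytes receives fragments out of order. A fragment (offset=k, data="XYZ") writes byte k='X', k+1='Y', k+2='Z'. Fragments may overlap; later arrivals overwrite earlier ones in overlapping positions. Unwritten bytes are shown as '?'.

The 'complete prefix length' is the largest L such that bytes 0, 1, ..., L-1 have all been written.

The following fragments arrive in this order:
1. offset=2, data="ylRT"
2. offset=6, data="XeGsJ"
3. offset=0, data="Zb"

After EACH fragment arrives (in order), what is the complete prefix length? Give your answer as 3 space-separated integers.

Answer: 0 0 11

Derivation:
Fragment 1: offset=2 data="ylRT" -> buffer=??ylRT????? -> prefix_len=0
Fragment 2: offset=6 data="XeGsJ" -> buffer=??ylRTXeGsJ -> prefix_len=0
Fragment 3: offset=0 data="Zb" -> buffer=ZbylRTXeGsJ -> prefix_len=11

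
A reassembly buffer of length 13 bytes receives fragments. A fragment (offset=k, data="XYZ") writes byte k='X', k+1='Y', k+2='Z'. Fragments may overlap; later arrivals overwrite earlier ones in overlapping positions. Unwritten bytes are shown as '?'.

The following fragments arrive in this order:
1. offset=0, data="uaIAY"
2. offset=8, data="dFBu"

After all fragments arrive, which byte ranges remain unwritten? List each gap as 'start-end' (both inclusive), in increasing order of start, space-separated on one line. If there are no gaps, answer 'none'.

Answer: 5-7 12-12

Derivation:
Fragment 1: offset=0 len=5
Fragment 2: offset=8 len=4
Gaps: 5-7 12-12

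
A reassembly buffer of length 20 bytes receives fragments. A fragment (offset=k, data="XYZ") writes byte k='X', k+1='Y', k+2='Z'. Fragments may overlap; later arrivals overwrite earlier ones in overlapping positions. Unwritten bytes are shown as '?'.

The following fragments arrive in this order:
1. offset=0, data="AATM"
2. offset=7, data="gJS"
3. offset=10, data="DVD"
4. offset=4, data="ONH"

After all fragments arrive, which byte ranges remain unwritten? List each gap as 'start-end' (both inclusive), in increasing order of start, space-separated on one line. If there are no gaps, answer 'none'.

Fragment 1: offset=0 len=4
Fragment 2: offset=7 len=3
Fragment 3: offset=10 len=3
Fragment 4: offset=4 len=3
Gaps: 13-19

Answer: 13-19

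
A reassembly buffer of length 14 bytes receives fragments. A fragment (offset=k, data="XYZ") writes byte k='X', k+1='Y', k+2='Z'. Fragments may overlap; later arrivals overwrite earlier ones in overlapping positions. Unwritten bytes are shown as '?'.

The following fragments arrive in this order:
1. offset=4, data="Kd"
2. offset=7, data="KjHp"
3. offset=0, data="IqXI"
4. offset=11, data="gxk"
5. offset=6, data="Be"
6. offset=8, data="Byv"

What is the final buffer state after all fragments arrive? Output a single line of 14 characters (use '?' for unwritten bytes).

Fragment 1: offset=4 data="Kd" -> buffer=????Kd????????
Fragment 2: offset=7 data="KjHp" -> buffer=????Kd?KjHp???
Fragment 3: offset=0 data="IqXI" -> buffer=IqXIKd?KjHp???
Fragment 4: offset=11 data="gxk" -> buffer=IqXIKd?KjHpgxk
Fragment 5: offset=6 data="Be" -> buffer=IqXIKdBejHpgxk
Fragment 6: offset=8 data="Byv" -> buffer=IqXIKdBeByvgxk

Answer: IqXIKdBeByvgxk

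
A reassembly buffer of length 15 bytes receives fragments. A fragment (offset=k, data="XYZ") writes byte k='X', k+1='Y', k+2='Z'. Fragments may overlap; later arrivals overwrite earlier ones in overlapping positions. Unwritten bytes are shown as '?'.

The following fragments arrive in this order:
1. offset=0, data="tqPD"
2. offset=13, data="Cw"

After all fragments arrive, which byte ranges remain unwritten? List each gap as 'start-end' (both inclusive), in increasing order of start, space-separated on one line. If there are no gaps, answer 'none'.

Fragment 1: offset=0 len=4
Fragment 2: offset=13 len=2
Gaps: 4-12

Answer: 4-12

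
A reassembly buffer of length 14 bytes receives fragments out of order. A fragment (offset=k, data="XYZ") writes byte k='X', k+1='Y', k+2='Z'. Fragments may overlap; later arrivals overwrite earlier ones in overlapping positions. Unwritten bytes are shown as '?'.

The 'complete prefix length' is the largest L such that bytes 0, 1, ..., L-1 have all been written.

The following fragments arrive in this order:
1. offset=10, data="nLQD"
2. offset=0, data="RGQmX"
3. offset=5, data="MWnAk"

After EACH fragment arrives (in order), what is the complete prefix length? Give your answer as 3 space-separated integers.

Fragment 1: offset=10 data="nLQD" -> buffer=??????????nLQD -> prefix_len=0
Fragment 2: offset=0 data="RGQmX" -> buffer=RGQmX?????nLQD -> prefix_len=5
Fragment 3: offset=5 data="MWnAk" -> buffer=RGQmXMWnAknLQD -> prefix_len=14

Answer: 0 5 14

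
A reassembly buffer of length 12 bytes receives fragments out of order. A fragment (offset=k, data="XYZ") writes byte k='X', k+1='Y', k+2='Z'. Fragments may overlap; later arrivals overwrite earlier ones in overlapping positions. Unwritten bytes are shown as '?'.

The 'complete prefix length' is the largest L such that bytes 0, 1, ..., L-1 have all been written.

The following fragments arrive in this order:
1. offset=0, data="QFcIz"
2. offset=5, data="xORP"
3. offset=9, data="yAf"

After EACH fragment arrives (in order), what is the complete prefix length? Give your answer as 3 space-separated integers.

Answer: 5 9 12

Derivation:
Fragment 1: offset=0 data="QFcIz" -> buffer=QFcIz??????? -> prefix_len=5
Fragment 2: offset=5 data="xORP" -> buffer=QFcIzxORP??? -> prefix_len=9
Fragment 3: offset=9 data="yAf" -> buffer=QFcIzxORPyAf -> prefix_len=12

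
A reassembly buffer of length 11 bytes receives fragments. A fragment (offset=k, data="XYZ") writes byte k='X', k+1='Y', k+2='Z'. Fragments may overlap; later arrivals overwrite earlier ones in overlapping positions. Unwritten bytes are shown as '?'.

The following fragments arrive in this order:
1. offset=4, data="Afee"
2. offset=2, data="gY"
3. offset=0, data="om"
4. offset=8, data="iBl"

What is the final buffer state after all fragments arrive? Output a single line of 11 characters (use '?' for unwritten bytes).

Answer: omgYAfeeiBl

Derivation:
Fragment 1: offset=4 data="Afee" -> buffer=????Afee???
Fragment 2: offset=2 data="gY" -> buffer=??gYAfee???
Fragment 3: offset=0 data="om" -> buffer=omgYAfee???
Fragment 4: offset=8 data="iBl" -> buffer=omgYAfeeiBl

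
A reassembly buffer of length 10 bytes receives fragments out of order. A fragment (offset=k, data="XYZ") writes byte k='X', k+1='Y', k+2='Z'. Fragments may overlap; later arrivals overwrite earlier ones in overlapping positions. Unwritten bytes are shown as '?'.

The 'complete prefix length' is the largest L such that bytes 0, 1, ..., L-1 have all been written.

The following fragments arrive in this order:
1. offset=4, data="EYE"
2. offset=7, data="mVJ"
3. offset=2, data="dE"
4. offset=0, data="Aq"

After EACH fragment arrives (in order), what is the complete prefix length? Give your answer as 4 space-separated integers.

Answer: 0 0 0 10

Derivation:
Fragment 1: offset=4 data="EYE" -> buffer=????EYE??? -> prefix_len=0
Fragment 2: offset=7 data="mVJ" -> buffer=????EYEmVJ -> prefix_len=0
Fragment 3: offset=2 data="dE" -> buffer=??dEEYEmVJ -> prefix_len=0
Fragment 4: offset=0 data="Aq" -> buffer=AqdEEYEmVJ -> prefix_len=10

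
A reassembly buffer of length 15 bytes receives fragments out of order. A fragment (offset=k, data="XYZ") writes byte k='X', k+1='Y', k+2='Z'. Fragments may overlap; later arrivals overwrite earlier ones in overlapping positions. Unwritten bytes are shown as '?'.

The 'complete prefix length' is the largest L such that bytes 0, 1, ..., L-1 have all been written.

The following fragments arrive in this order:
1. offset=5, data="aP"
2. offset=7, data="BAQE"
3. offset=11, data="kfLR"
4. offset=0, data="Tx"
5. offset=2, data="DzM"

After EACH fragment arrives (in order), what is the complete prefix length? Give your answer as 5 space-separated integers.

Answer: 0 0 0 2 15

Derivation:
Fragment 1: offset=5 data="aP" -> buffer=?????aP???????? -> prefix_len=0
Fragment 2: offset=7 data="BAQE" -> buffer=?????aPBAQE???? -> prefix_len=0
Fragment 3: offset=11 data="kfLR" -> buffer=?????aPBAQEkfLR -> prefix_len=0
Fragment 4: offset=0 data="Tx" -> buffer=Tx???aPBAQEkfLR -> prefix_len=2
Fragment 5: offset=2 data="DzM" -> buffer=TxDzMaPBAQEkfLR -> prefix_len=15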